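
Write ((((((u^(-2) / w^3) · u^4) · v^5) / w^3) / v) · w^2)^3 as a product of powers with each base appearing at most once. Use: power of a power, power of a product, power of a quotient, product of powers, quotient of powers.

u^6v^12w^(-12)

((((((u^(-2) / w^3) · u^4) · v^5) / w^3) / v) · w^2)^3
= ((((((u^(-2) / w^3) · u^4) · v^5) / w^3) / v)^3) · ((w^2)^3)    [power of a product]
= ((((((u^(-2) / w^3) · u^4) · v^5) / w^3)^3) / (v^3)) · ((w^2)^3)    [power of a quotient]
= ((((((u^(-2) / w^3) · u^4) · v^5)^3) / ((w^3)^3)) / (v^3)) · ((w^2)^3)    [power of a quotient]
= ((((((u^(-2) / w^3) · u^4)^3) · ((v^5)^3)) / ((w^3)^3)) / (v^3)) · ((w^2)^3)    [power of a product]
= ((((((u^(-2) / w^3)^3) · ((u^4)^3)) · ((v^5)^3)) / ((w^3)^3)) / (v^3)) · ((w^2)^3)    [power of a product]
= (((((((u^(-2))^3) / ((w^3)^3)) · ((u^4)^3)) · ((v^5)^3)) / ((w^3)^3)) / (v^3)) · ((w^2)^3)    [power of a quotient]
= (((((u^(-6) / ((w^3)^3)) · ((u^4)^3)) · ((v^5)^3)) / ((w^3)^3)) / (v^3)) · ((w^2)^3)    [power of a power]
= (((((u^(-6) / w^9) · ((u^4)^3)) · ((v^5)^3)) / ((w^3)^3)) / (v^3)) · ((w^2)^3)    [power of a power]
= (((((u^(-6) / w^9) · u^12) · ((v^5)^3)) / ((w^3)^3)) / (v^3)) · ((w^2)^3)    [power of a power]
= (((((u^(-6) / w^9) · u^12) · v^15) / ((w^3)^3)) / (v^3)) · ((w^2)^3)    [power of a power]
= (((((u^(-6) / w^9) · u^12) · v^15) / w^9) / (v^3)) · ((w^2)^3)    [power of a power]
= (((((u^(-6) / w^9) · u^12) · v^15) / w^9) / v^3) · w^6    [power of a power]
= u^6v^12w^(-12)    [quotient of powers; product of powers]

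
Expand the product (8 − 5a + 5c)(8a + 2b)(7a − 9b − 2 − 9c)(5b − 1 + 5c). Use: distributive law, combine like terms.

(8 − 5a + 5c)(8a + 2b)(7a − 9b − 2 − 9c)(5b − 1 + 5c)
= (64a + 16b − 40a^2 − 10ab + 40ac + 10bc)(7a − 9b − 2 − 9c)(5b − 1 + 5c)    [distributive law]
= (448a^2 − 576ab − 128a − 576ac + 112ab − 144b^2 − 32b − 144bc − 280a^3 + 360a^2b + 80a^2 + 360a^2c − 70a^2b + 90ab^2 + 20ab + 90abc + 280a^2c − 360abc − 80ac − 360ac^2 + 70abc − 90b^2c − 20bc − 90bc^2)(5b − 1 + 5c)    [distributive law]
= (528a^2 − 444ab − 128a − 656ac − 144b^2 − 32b − 164bc − 280a^3 + 290a^2b + 640a^2c + 90ab^2 − 200abc − 360ac^2 − 90b^2c − 90bc^2)(5b − 1 + 5c)    [combine like terms]
= 2640a^2b − 528a^2 + 2640a^2c − 2220ab^2 + 444ab − 2220abc − 640ab + 128a − 640ac − 3280abc + 656ac − 3280ac^2 − 720b^3 + 144b^2 − 720b^2c − 160b^2 + 32b − 160bc − 820b^2c + 164bc − 820bc^2 − 1400a^3b + 280a^3 − 1400a^3c + 1450a^2b^2 − 290a^2b + 1450a^2bc + 3200a^2bc − 640a^2c + 3200a^2c^2 + 450ab^3 − 90ab^2 + 450ab^2c − 1000ab^2c + 200abc − 1000abc^2 − 1800abc^2 + 360ac^2 − 1800ac^3 − 450b^3c + 90b^2c − 450b^2c^2 − 450b^2c^2 + 90bc^2 − 450bc^3    [distributive law]
= 2350a^2b − 528a^2 + 2000a^2c − 2310ab^2 − 196ab − 5300abc + 128a + 16ac − 2920ac^2 − 720b^3 − 16b^2 − 1450b^2c + 32b + 4bc − 730bc^2 − 1400a^3b + 280a^3 − 1400a^3c + 1450a^2b^2 + 4650a^2bc + 3200a^2c^2 + 450ab^3 − 550ab^2c − 2800abc^2 − 1800ac^3 − 450b^3c − 900b^2c^2 − 450bc^3    [combine like terms]

2350a^2b − 528a^2 + 2000a^2c − 2310ab^2 − 196ab − 5300abc + 128a + 16ac − 2920ac^2 − 720b^3 − 16b^2 − 1450b^2c + 32b + 4bc − 730bc^2 − 1400a^3b + 280a^3 − 1400a^3c + 1450a^2b^2 + 4650a^2bc + 3200a^2c^2 + 450ab^3 − 550ab^2c − 2800abc^2 − 1800ac^3 − 450b^3c − 900b^2c^2 − 450bc^3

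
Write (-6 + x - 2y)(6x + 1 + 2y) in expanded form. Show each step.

-35x - 6 - 14y + 6x^2 - 10xy - 4y^2

(-6 + x - 2y)(6x + 1 + 2y)
= -36x - 6 - 12y + 6x^2 + x + 2xy - 12xy - 2y - 4y^2    [distributive law]
= -35x - 6 - 14y + 6x^2 - 10xy - 4y^2    [combine like terms]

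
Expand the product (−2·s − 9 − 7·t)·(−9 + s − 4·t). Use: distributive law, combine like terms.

(−2·s − 9 − 7·t)·(−9 + s − 4·t)
= 18·s − 2·s² + 8·s·t + 81 − 9·s + 36·t + 63·t − 7·s·t + 28·t²    [distributive law]
= 9·s − 2·s² + s·t + 81 + 99·t + 28·t²    [combine like terms]

9·s − 2·s² + s·t + 81 + 99·t + 28·t²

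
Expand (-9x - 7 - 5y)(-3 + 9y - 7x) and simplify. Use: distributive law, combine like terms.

76x - 46xy + 63x^2 + 21 - 48y - 45y^2

(-9x - 7 - 5y)(-3 + 9y - 7x)
= 27x - 81xy + 63x^2 + 21 - 63y + 49x + 15y - 45y^2 + 35xy    [distributive law]
= 76x - 46xy + 63x^2 + 21 - 48y - 45y^2    [combine like terms]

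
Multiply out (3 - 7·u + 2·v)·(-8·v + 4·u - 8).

(3 - 7·u + 2·v)·(-8·v + 4·u - 8)
= -24·v + 12·u - 24 + 56·u·v - 28·u^2 + 56·u - 16·v^2 + 8·u·v - 16·v    [distributive law]
= -40·v + 68·u - 24 + 64·u·v - 28·u^2 - 16·v^2    [combine like terms]

-40·v + 68·u - 24 + 64·u·v - 28·u^2 - 16·v^2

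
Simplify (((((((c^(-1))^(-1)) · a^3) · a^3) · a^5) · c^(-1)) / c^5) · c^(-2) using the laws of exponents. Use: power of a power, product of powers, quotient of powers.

a^11c^(-7)

(((((((c^(-1))^(-1)) · a^3) · a^3) · a^5) · c^(-1)) / c^5) · c^(-2)
= (((((c · a^3) · a^3) · a^5) · c^(-1)) / c^5) · c^(-2)    [power of a power]
= a^11c^(-7)    [quotient of powers; product of powers]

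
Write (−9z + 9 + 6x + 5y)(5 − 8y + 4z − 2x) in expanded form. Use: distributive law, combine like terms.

−9z + 92yz − 36z² + 42xz + 45 − 47y + 12x − 58xy − 12x² − 40y²

(−9z + 9 + 6x + 5y)(5 − 8y + 4z − 2x)
= −45z + 72yz − 36z² + 18xz + 45 − 72y + 36z − 18x + 30x − 48xy + 24xz − 12x² + 25y − 40y² + 20yz − 10xy    [distributive law]
= −9z + 92yz − 36z² + 42xz + 45 − 47y + 12x − 58xy − 12x² − 40y²    [combine like terms]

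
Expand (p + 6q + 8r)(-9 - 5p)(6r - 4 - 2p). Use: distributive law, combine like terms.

(p + 6q + 8r)(-9 - 5p)(6r - 4 - 2p)
= (-9p - 5p^2 - 54q - 30pq - 72r - 40pr)(6r - 4 - 2p)    [distributive law]
= -54pr + 36p + 18p^2 - 30p^2r + 20p^2 + 10p^3 - 324qr + 216q + 108pq - 180pqr + 120pq + 60p^2q - 432r^2 + 288r + 144pr - 240pr^2 + 160pr + 80p^2r    [distributive law]
= 250pr + 36p + 38p^2 + 50p^2r + 10p^3 - 324qr + 216q + 228pq - 180pqr + 60p^2q - 432r^2 + 288r - 240pr^2    [combine like terms]

250pr + 36p + 38p^2 + 50p^2r + 10p^3 - 324qr + 216q + 228pq - 180pqr + 60p^2q - 432r^2 + 288r - 240pr^2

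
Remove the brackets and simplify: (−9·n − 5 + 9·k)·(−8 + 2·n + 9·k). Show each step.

62·n − 18·n^2 − 63·k·n + 40 − 117·k + 81·k^2

(−9·n − 5 + 9·k)·(−8 + 2·n + 9·k)
= 72·n − 18·n^2 − 81·k·n + 40 − 10·n − 45·k − 72·k + 18·k·n + 81·k^2    [distributive law]
= 62·n − 18·n^2 − 63·k·n + 40 − 117·k + 81·k^2    [combine like terms]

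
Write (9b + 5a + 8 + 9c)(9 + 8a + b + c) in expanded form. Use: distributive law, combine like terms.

89b + 77ab + 9b^2 + 18bc + 109a + 40a^2 + 77ac + 72 + 89c + 9c^2

(9b + 5a + 8 + 9c)(9 + 8a + b + c)
= 81b + 72ab + 9b^2 + 9bc + 45a + 40a^2 + 5ab + 5ac + 72 + 64a + 8b + 8c + 81c + 72ac + 9bc + 9c^2    [distributive law]
= 89b + 77ab + 9b^2 + 18bc + 109a + 40a^2 + 77ac + 72 + 89c + 9c^2    [combine like terms]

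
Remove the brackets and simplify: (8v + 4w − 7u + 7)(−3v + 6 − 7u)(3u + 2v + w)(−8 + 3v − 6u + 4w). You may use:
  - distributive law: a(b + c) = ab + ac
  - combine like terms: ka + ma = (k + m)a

(8v + 4w − 7u + 7)(−3v + 6 − 7u)(3u + 2v + w)(−8 + 3v − 6u + 4w)
= (−24v^2 + 48v − 56uv − 12vw + 24w − 28uw + 21uv − 42u + 49u^2 − 21v + 42 − 49u)(3u + 2v + w)(−8 + 3v − 6u + 4w)    [distributive law]
= (−24v^2 + 27v − 35uv − 12vw + 24w − 28uw − 91u + 49u^2 + 42)(3u + 2v + w)(−8 + 3v − 6u + 4w)    [combine like terms]
= (−72uv^2 − 48v^3 − 24v^2w + 81uv + 54v^2 + 27vw − 105u^2v − 70uv^2 − 35uvw − 36uvw − 24v^2w − 12vw^2 + 72uw + 48vw + 24w^2 − 84u^2w − 56uvw − 28uw^2 − 273u^2 − 182uv − 91uw + 147u^3 + 98u^2v + 49u^2w + 126u + 84v + 42w)(−8 + 3v − 6u + 4w)    [distributive law]
= (−142uv^2 − 48v^3 − 48v^2w − 101uv + 54v^2 + 75vw − 7u^2v − 127uvw − 12vw^2 − 19uw + 24w^2 − 35u^2w − 28uw^2 − 273u^2 + 147u^3 + 126u + 84v + 42w)(−8 + 3v − 6u + 4w)    [combine like terms]
= 1136uv^2 − 426uv^3 + 852u^2v^2 − 568uv^2w + 384v^3 − 144v^4 + 288uv^3 − 192v^3w + 384v^2w − 144v^3w + 288uv^2w − 192v^2w^2 + 808uv − 303uv^2 + 606u^2v − 404uvw − 432v^2 + 162v^3 − 324uv^2 + 216v^2w − 600vw + 225v^2w − 450uvw + 300vw^2 + 56u^2v − 21u^2v^2 + 42u^3v − 28u^2vw + 1016uvw − 381uv^2w + 762u^2vw − 508uvw^2 + 96vw^2 − 36v^2w^2 + 72uvw^2 − 48vw^3 + 152uw − 57uvw + 114u^2w − 76uw^2 − 192w^2 + 72vw^2 − 144uw^2 + 96w^3 + 280u^2w − 105u^2vw + 210u^3w − 140u^2w^2 + 224uw^2 − 84uvw^2 + 168u^2w^2 − 112uw^3 + 2184u^2 − 819u^2v + 1638u^3 − 1092u^2w − 1176u^3 + 441u^3v − 882u^4 + 588u^3w − 1008u + 378uv − 756u^2 + 504uw − 672v + 252v^2 − 504uv + 336vw − 336w + 126vw − 252uw + 168w^2    [distributive law]
= 509uv^2 − 138uv^3 + 831u^2v^2 − 661uv^2w + 546v^3 − 144v^4 − 336v^3w + 825v^2w − 228v^2w^2 + 682uv − 157u^2v + 105uvw − 180v^2 − 138vw + 468vw^2 + 483u^3v + 629u^2vw − 520uvw^2 − 48vw^3 + 404uw − 698u^2w + 4uw^2 − 24w^2 + 96w^3 + 798u^3w + 28u^2w^2 − 112uw^3 + 1428u^2 + 462u^3 − 882u^4 − 1008u − 672v − 336w    [combine like terms]

509uv^2 − 138uv^3 + 831u^2v^2 − 661uv^2w + 546v^3 − 144v^4 − 336v^3w + 825v^2w − 228v^2w^2 + 682uv − 157u^2v + 105uvw − 180v^2 − 138vw + 468vw^2 + 483u^3v + 629u^2vw − 520uvw^2 − 48vw^3 + 404uw − 698u^2w + 4uw^2 − 24w^2 + 96w^3 + 798u^3w + 28u^2w^2 − 112uw^3 + 1428u^2 + 462u^3 − 882u^4 − 1008u − 672v − 336w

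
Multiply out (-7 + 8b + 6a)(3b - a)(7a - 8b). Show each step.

-203ab + 168b^2 + 49a^2 + 88ab^2 - 192b^3 + 118a^2b - 42a^3

(-7 + 8b + 6a)(3b - a)(7a - 8b)
= (-21b + 7a + 24b^2 - 8ab + 18ab - 6a^2)(7a - 8b)    [distributive law]
= (-21b + 7a + 24b^2 + 10ab - 6a^2)(7a - 8b)    [combine like terms]
= -147ab + 168b^2 + 49a^2 - 56ab + 168ab^2 - 192b^3 + 70a^2b - 80ab^2 - 42a^3 + 48a^2b    [distributive law]
= -203ab + 168b^2 + 49a^2 + 88ab^2 - 192b^3 + 118a^2b - 42a^3    [combine like terms]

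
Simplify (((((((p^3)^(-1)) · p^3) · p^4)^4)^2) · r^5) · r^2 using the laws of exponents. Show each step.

p^32r^7

(((((((p^3)^(-1)) · p^3) · p^4)^4)^2) · r^5) · r^2
= ((((((p^3)^(-1)) · p^3) · p^4)^8) · r^5) · r^2    [power of a power]
= ((((((p^3)^(-1)) · p^3)^8) · ((p^4)^8)) · r^5) · r^2    [power of a product]
= ((((((p^3)^(-1))^8) · ((p^3)^8)) · ((p^4)^8)) · r^5) · r^2    [power of a product]
= (((((p^3)^(-8)) · ((p^3)^8)) · ((p^4)^8)) · r^5) · r^2    [power of a power]
= (((p^(-24) · ((p^3)^8)) · ((p^4)^8)) · r^5) · r^2    [power of a power]
= (((p^(-24) · p^24) · ((p^4)^8)) · r^5) · r^2    [power of a power]
= ((p^0 · ((p^4)^8)) · r^5) · r^2    [product of powers]
= ((p^0 · p^32) · r^5) · r^2    [power of a power]
= (p^32 · r^5) · r^2    [product of powers]
= p^32r^7    [product of powers]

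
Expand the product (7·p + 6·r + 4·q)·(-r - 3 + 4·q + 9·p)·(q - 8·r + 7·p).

-325·p·q·r - 418·p·r² - 175·p²·r - 105·p·q + 42·p·r - 147·p² + 176·p·q² + 511·p²·q + 441·p³ - 166·q·r² + 48·r³ + 78·q·r + 144·r² - 108·q²·r - 12·q² + 16·q³

(7·p + 6·r + 4·q)·(-r - 3 + 4·q + 9·p)·(q - 8·r + 7·p)
= (-7·p·r - 21·p + 28·p·q + 63·p² - 6·r² - 18·r + 24·q·r + 54·p·r - 4·q·r - 12·q + 16·q² + 36·p·q)·(q - 8·r + 7·p)    [distributive law]
= (47·p·r - 21·p + 64·p·q + 63·p² - 6·r² - 18·r + 20·q·r - 12·q + 16·q²)·(q - 8·r + 7·p)    [combine like terms]
= 47·p·q·r - 376·p·r² + 329·p²·r - 21·p·q + 168·p·r - 147·p² + 64·p·q² - 512·p·q·r + 448·p²·q + 63·p²·q - 504·p²·r + 441·p³ - 6·q·r² + 48·r³ - 42·p·r² - 18·q·r + 144·r² - 126·p·r + 20·q²·r - 160·q·r² + 140·p·q·r - 12·q² + 96·q·r - 84·p·q + 16·q³ - 128·q²·r + 112·p·q²    [distributive law]
= -325·p·q·r - 418·p·r² - 175·p²·r - 105·p·q + 42·p·r - 147·p² + 176·p·q² + 511·p²·q + 441·p³ - 166·q·r² + 48·r³ + 78·q·r + 144·r² - 108·q²·r - 12·q² + 16·q³    [combine like terms]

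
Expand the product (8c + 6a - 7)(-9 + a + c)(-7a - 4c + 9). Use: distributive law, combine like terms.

923ac + 388c² - 963c - 122a²c - 112ac² - 32c³ + 481a² - 990a - 42a³ + 567

(8c + 6a - 7)(-9 + a + c)(-7a - 4c + 9)
= (-72c + 8ac + 8c² - 54a + 6a² + 6ac + 63 - 7a - 7c)(-7a - 4c + 9)    [distributive law]
= (-79c + 14ac + 8c² - 61a + 6a² + 63)(-7a - 4c + 9)    [combine like terms]
= 553ac + 316c² - 711c - 98a²c - 56ac² + 126ac - 56ac² - 32c³ + 72c² + 427a² + 244ac - 549a - 42a³ - 24a²c + 54a² - 441a - 252c + 567    [distributive law]
= 923ac + 388c² - 963c - 122a²c - 112ac² - 32c³ + 481a² - 990a - 42a³ + 567    [combine like terms]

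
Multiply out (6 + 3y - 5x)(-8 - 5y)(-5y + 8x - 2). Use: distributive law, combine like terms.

348y - 464x + 96 + 300y^2 - 682xy + 75y^3 - 245xy^2 + 320x^2 + 200x^2y

(6 + 3y - 5x)(-8 - 5y)(-5y + 8x - 2)
= (-48 - 30y - 24y - 15y^2 + 40x + 25xy)(-5y + 8x - 2)    [distributive law]
= (-48 - 54y - 15y^2 + 40x + 25xy)(-5y + 8x - 2)    [combine like terms]
= 240y - 384x + 96 + 270y^2 - 432xy + 108y + 75y^3 - 120xy^2 + 30y^2 - 200xy + 320x^2 - 80x - 125xy^2 + 200x^2y - 50xy    [distributive law]
= 348y - 464x + 96 + 300y^2 - 682xy + 75y^3 - 245xy^2 + 320x^2 + 200x^2y    [combine like terms]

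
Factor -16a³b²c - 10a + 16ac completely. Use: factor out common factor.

2a(-8a²b²c - 5 + 8c)

-16a³b²c - 10a + 16ac
= 2(-8a³b²c - 5a + 8ac)    [factor out 2]
= 2a(-8a²b²c - 5 + 8c)    [factor out a]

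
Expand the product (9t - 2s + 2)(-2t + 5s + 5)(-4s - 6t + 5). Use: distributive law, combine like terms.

-222st^2 + 108t^3 - 336t^2 - 136s^2t + 81st + 145t + 40s^3 - 50s^2 - 40s + 50

(9t - 2s + 2)(-2t + 5s + 5)(-4s - 6t + 5)
= (-18t^2 + 45st + 45t + 4st - 10s^2 - 10s - 4t + 10s + 10)(-4s - 6t + 5)    [distributive law]
= (-18t^2 + 49st + 41t - 10s^2 + 10)(-4s - 6t + 5)    [combine like terms]
= 72st^2 + 108t^3 - 90t^2 - 196s^2t - 294st^2 + 245st - 164st - 246t^2 + 205t + 40s^3 + 60s^2t - 50s^2 - 40s - 60t + 50    [distributive law]
= -222st^2 + 108t^3 - 336t^2 - 136s^2t + 81st + 145t + 40s^3 - 50s^2 - 40s + 50    [combine like terms]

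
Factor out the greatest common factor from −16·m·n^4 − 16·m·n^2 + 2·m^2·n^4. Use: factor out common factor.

−16·m·n^4 − 16·m·n^2 + 2·m^2·n^4
= 2(−8·m·n^4 − 8·m·n^2 + m^2·n^4)    [factor out 2]
= 2·m·n^2(−8·n^2 − 8 + m·n^2)    [factor out m·n^2]

2·m·n^2(−8·n^2 − 8 + m·n^2)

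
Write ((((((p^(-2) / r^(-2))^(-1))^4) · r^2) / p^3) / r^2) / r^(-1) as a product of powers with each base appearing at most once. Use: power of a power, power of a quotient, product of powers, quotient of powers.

((((((p^(-2) / r^(-2))^(-1))^4) · r^2) / p^3) / r^2) / r^(-1)
= (((((p^(-2) / r^(-2))^(-4)) · r^2) / p^3) / r^2) / r^(-1)    [power of a power]
= ((((((p^(-2))^(-4)) / ((r^(-2))^(-4))) · r^2) / p^3) / r^2) / r^(-1)    [power of a quotient]
= ((((p^8 / ((r^(-2))^(-4))) · r^2) / p^3) / r^2) / r^(-1)    [power of a power]
= ((((p^8 / r^8) · r^2) / p^3) / r^2) / r^(-1)    [power of a power]
= p^5r^(-7)    [quotient of powers; product of powers]

p^5r^(-7)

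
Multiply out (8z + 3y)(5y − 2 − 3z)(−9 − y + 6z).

−299yz + 59y²z + 210yz² + 144z + 120z² − 144z³ − 129y² − 15y³ + 54y

(8z + 3y)(5y − 2 − 3z)(−9 − y + 6z)
= (40yz − 16z − 24z² + 15y² − 6y − 9yz)(−9 − y + 6z)    [distributive law]
= (31yz − 16z − 24z² + 15y² − 6y)(−9 − y + 6z)    [combine like terms]
= −279yz − 31y²z + 186yz² + 144z + 16yz − 96z² + 216z² + 24yz² − 144z³ − 135y² − 15y³ + 90y²z + 54y + 6y² − 36yz    [distributive law]
= −299yz + 59y²z + 210yz² + 144z + 120z² − 144z³ − 129y² − 15y³ + 54y    [combine like terms]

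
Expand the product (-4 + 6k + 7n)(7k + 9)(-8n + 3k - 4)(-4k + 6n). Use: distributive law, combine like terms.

(-4 + 6k + 7n)(7k + 9)(-8n + 3k - 4)(-4k + 6n)
= (-28k - 36 + 42k^2 + 54k + 49kn + 63n)(-8n + 3k - 4)(-4k + 6n)    [distributive law]
= (26k - 36 + 42k^2 + 49kn + 63n)(-8n + 3k - 4)(-4k + 6n)    [combine like terms]
= (-208kn + 78k^2 - 104k + 288n - 108k + 144 - 336k^2n + 126k^3 - 168k^2 - 392kn^2 + 147k^2n - 196kn - 504n^2 + 189kn - 252n)(-4k + 6n)    [distributive law]
= (-215kn - 90k^2 - 212k + 36n + 144 - 189k^2n + 126k^3 - 392kn^2 - 504n^2)(-4k + 6n)    [combine like terms]
= 860k^2n - 1290kn^2 + 360k^3 - 540k^2n + 848k^2 - 1272kn - 144kn + 216n^2 - 576k + 864n + 756k^3n - 1134k^2n^2 - 504k^4 + 756k^3n + 1568k^2n^2 - 2352kn^3 + 2016kn^2 - 3024n^3    [distributive law]
= 320k^2n + 726kn^2 + 360k^3 + 848k^2 - 1416kn + 216n^2 - 576k + 864n + 1512k^3n + 434k^2n^2 - 504k^4 - 2352kn^3 - 3024n^3    [combine like terms]

320k^2n + 726kn^2 + 360k^3 + 848k^2 - 1416kn + 216n^2 - 576k + 864n + 1512k^3n + 434k^2n^2 - 504k^4 - 2352kn^3 - 3024n^3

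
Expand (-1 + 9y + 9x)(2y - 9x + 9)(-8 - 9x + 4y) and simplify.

-668y + 153xy + 172y² - 639x - 162x² + 72 - 414xy² + 72y³ + 243x²y + 729x³

(-1 + 9y + 9x)(2y - 9x + 9)(-8 - 9x + 4y)
= (-2y + 9x - 9 + 18y² - 81xy + 81y + 18xy - 81x² + 81x)(-8 - 9x + 4y)    [distributive law]
= (79y + 90x - 9 + 18y² - 63xy - 81x²)(-8 - 9x + 4y)    [combine like terms]
= -632y - 711xy + 316y² - 720x - 810x² + 360xy + 72 + 81x - 36y - 144y² - 162xy² + 72y³ + 504xy + 567x²y - 252xy² + 648x² + 729x³ - 324x²y    [distributive law]
= -668y + 153xy + 172y² - 639x - 162x² + 72 - 414xy² + 72y³ + 243x²y + 729x³    [combine like terms]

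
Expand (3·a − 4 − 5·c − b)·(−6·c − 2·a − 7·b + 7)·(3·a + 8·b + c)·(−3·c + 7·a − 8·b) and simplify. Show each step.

664·a^2·c^2 − 156·a^3·c + 835·a^2·b·c + 1191·a·b·c^2 + 2418·a·b^2·c − 36·a·c^3 − 126·a^4 − 591·a^3·b − 77·a^2·b^2 + 1440·a·b^3 − 289·a^2·c + 609·a^3 + 1369·a^2·b − 1322·a·b·c − 1184·a·b^2 − 65·a·c^2 + 289·b·c^2 + 32·b^2·c + 33·c^3 − 1344·b^3 + 56·a·c − 588·a^2 − 896·a·b + 896·b·c + 1792·b^2 + 84·c^2 − 1083·b·c^3 − 3253·b^2·c^2 − 90·c^4 − 2848·b^3·c − 448·b^4

(3·a − 4 − 5·c − b)·(−6·c − 2·a − 7·b + 7)·(3·a + 8·b + c)·(−3·c + 7·a − 8·b)
= (−18·a·c − 6·a^2 − 21·a·b + 21·a + 24·c + 8·a + 28·b − 28 + 30·c^2 + 10·a·c + 35·b·c − 35·c + 6·b·c + 2·a·b + 7·b^2 − 7·b)·(3·a + 8·b + c)·(−3·c + 7·a − 8·b)    [distributive law]
= (−8·a·c − 6·a^2 − 19·a·b + 29·a − 11·c + 21·b − 28 + 30·c^2 + 41·b·c + 7·b^2)·(3·a + 8·b + c)·(−3·c + 7·a − 8·b)    [combine like terms]
= (−24·a^2·c − 64·a·b·c − 8·a·c^2 − 18·a^3 − 48·a^2·b − 6·a^2·c − 57·a^2·b − 152·a·b^2 − 19·a·b·c + 87·a^2 + 232·a·b + 29·a·c − 33·a·c − 88·b·c − 11·c^2 + 63·a·b + 168·b^2 + 21·b·c − 84·a − 224·b − 28·c + 90·a·c^2 + 240·b·c^2 + 30·c^3 + 123·a·b·c + 328·b^2·c + 41·b·c^2 + 21·a·b^2 + 56·b^3 + 7·b^2·c)·(−3·c + 7·a − 8·b)    [distributive law]
= (−30·a^2·c + 40·a·b·c + 82·a·c^2 − 18·a^3 − 105·a^2·b − 131·a·b^2 + 87·a^2 + 295·a·b − 4·a·c − 67·b·c − 11·c^2 + 168·b^2 − 84·a − 224·b − 28·c + 281·b·c^2 + 30·c^3 + 335·b^2·c + 56·b^3)·(−3·c + 7·a − 8·b)    [combine like terms]
= 90·a^2·c^2 − 210·a^3·c + 240·a^2·b·c − 120·a·b·c^2 + 280·a^2·b·c − 320·a·b^2·c − 246·a·c^3 + 574·a^2·c^2 − 656·a·b·c^2 + 54·a^3·c − 126·a^4 + 144·a^3·b + 315·a^2·b·c − 735·a^3·b + 840·a^2·b^2 + 393·a·b^2·c − 917·a^2·b^2 + 1048·a·b^3 − 261·a^2·c + 609·a^3 − 696·a^2·b − 885·a·b·c + 2065·a^2·b − 2360·a·b^2 + 12·a·c^2 − 28·a^2·c + 32·a·b·c + 201·b·c^2 − 469·a·b·c + 536·b^2·c + 33·c^3 − 77·a·c^2 + 88·b·c^2 − 504·b^2·c + 1176·a·b^2 − 1344·b^3 + 252·a·c − 588·a^2 + 672·a·b + 672·b·c − 1568·a·b + 1792·b^2 + 84·c^2 − 196·a·c + 224·b·c − 843·b·c^3 + 1967·a·b·c^2 − 2248·b^2·c^2 − 90·c^4 + 210·a·c^3 − 240·b·c^3 − 1005·b^2·c^2 + 2345·a·b^2·c − 2680·b^3·c − 168·b^3·c + 392·a·b^3 − 448·b^4    [distributive law]
= 664·a^2·c^2 − 156·a^3·c + 835·a^2·b·c + 1191·a·b·c^2 + 2418·a·b^2·c − 36·a·c^3 − 126·a^4 − 591·a^3·b − 77·a^2·b^2 + 1440·a·b^3 − 289·a^2·c + 609·a^3 + 1369·a^2·b − 1322·a·b·c − 1184·a·b^2 − 65·a·c^2 + 289·b·c^2 + 32·b^2·c + 33·c^3 − 1344·b^3 + 56·a·c − 588·a^2 − 896·a·b + 896·b·c + 1792·b^2 + 84·c^2 − 1083·b·c^3 − 3253·b^2·c^2 − 90·c^4 − 2848·b^3·c − 448·b^4    [combine like terms]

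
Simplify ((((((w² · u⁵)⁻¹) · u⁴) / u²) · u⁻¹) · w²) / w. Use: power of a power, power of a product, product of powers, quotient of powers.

u⁻⁴·w⁻¹

((((((w² · u⁵)⁻¹) · u⁴) / u²) · u⁻¹) · w²) / w
= (((((((w²)⁻¹) · ((u⁵)⁻¹)) · u⁴) / u²) · u⁻¹) · w²) / w    [power of a product]
= (((((w⁻² · ((u⁵)⁻¹)) · u⁴) / u²) · u⁻¹) · w²) / w    [power of a power]
= (((((w⁻² · u⁻⁵) · u⁴) / u²) · u⁻¹) · w²) / w    [power of a power]
= u⁻⁴·w⁻¹    [quotient of powers; product of powers]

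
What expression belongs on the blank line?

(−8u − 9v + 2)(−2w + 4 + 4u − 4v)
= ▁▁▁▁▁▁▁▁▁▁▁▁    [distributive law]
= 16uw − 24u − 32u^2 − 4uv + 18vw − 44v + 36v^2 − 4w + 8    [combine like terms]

Applying distributive law to the line above:

16uw − 32u − 32u^2 + 32uv + 18vw − 36v − 36uv + 36v^2 − 4w + 8 + 8u − 8v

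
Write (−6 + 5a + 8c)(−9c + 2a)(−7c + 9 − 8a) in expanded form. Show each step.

(−6 + 5a + 8c)(−9c + 2a)(−7c + 9 − 8a)
= (54c − 12a − 45ac + 10a^2 − 72c^2 + 16ac)(−7c + 9 − 8a)    [distributive law]
= (54c − 12a − 29ac + 10a^2 − 72c^2)(−7c + 9 − 8a)    [combine like terms]
= −378c^2 + 486c − 432ac + 84ac − 108a + 96a^2 + 203ac^2 − 261ac + 232a^2c − 70a^2c + 90a^2 − 80a^3 + 504c^3 − 648c^2 + 576ac^2    [distributive law]
= −1026c^2 + 486c − 609ac − 108a + 186a^2 + 779ac^2 + 162a^2c − 80a^3 + 504c^3    [combine like terms]

−1026c^2 + 486c − 609ac − 108a + 186a^2 + 779ac^2 + 162a^2c − 80a^3 + 504c^3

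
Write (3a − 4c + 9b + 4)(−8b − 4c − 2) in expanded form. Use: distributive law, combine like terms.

(3a − 4c + 9b + 4)(−8b − 4c − 2)
= −24ab − 12ac − 6a + 32bc + 16c² + 8c − 72b² − 36bc − 18b − 32b − 16c − 8    [distributive law]
= −24ab − 12ac − 6a − 4bc + 16c² − 8c − 72b² − 50b − 8    [combine like terms]

−24ab − 12ac − 6a − 4bc + 16c² − 8c − 72b² − 50b − 8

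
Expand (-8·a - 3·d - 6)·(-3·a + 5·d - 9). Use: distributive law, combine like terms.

(-8·a - 3·d - 6)·(-3·a + 5·d - 9)
= 24·a^2 - 40·a·d + 72·a + 9·a·d - 15·d^2 + 27·d + 18·a - 30·d + 54    [distributive law]
= 24·a^2 - 31·a·d + 90·a - 15·d^2 - 3·d + 54    [combine like terms]

24·a^2 - 31·a·d + 90·a - 15·d^2 - 3·d + 54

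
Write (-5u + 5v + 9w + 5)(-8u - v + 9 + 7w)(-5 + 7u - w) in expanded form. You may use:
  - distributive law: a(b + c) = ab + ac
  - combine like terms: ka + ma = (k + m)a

(-5u + 5v + 9w + 5)(-8u - v + 9 + 7w)(-5 + 7u - w)
= (40u² + 5uv - 45u - 35uw - 40uv - 5v² + 45v + 35vw - 72uw - 9vw + 81w + 63w² - 40u - 5v + 45 + 35w)(-5 + 7u - w)    [distributive law]
= (40u² - 35uv - 85u - 107uw - 5v² + 40v + 26vw + 116w + 63w² + 45)(-5 + 7u - w)    [combine like terms]
= -200u² + 280u³ - 40u²w + 175uv - 245u²v + 35uvw + 425u - 595u² + 85uw + 535uw - 749u²w + 107uw² + 25v² - 35uv² + 5v²w - 200v + 280uv - 40vw - 130vw + 182uvw - 26vw² - 580w + 812uw - 116w² - 315w² + 441uw² - 63w³ - 225 + 315u - 45w    [distributive law]
= -795u² + 280u³ - 789u²w + 455uv - 245u²v + 217uvw + 740u + 1432uw + 548uw² + 25v² - 35uv² + 5v²w - 200v - 170vw - 26vw² - 625w - 431w² - 63w³ - 225    [combine like terms]

-795u² + 280u³ - 789u²w + 455uv - 245u²v + 217uvw + 740u + 1432uw + 548uw² + 25v² - 35uv² + 5v²w - 200v - 170vw - 26vw² - 625w - 431w² - 63w³ - 225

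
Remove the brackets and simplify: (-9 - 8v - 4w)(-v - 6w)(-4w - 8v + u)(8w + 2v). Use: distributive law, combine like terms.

(-9 - 8v - 4w)(-v - 6w)(-4w - 8v + u)(8w + 2v)
= (9v + 54w + 8v^2 + 48vw + 4vw + 24w^2)(-4w - 8v + u)(8w + 2v)    [distributive law]
= (9v + 54w + 8v^2 + 52vw + 24w^2)(-4w - 8v + u)(8w + 2v)    [combine like terms]
= (-36vw - 72v^2 + 9uv - 216w^2 - 432vw + 54uw - 32v^2w - 64v^3 + 8uv^2 - 208vw^2 - 416v^2w + 52uvw - 96w^3 - 192vw^2 + 24uw^2)(8w + 2v)    [distributive law]
= (-468vw - 72v^2 + 9uv - 216w^2 + 54uw - 448v^2w - 64v^3 + 8uv^2 - 400vw^2 + 52uvw - 96w^3 + 24uw^2)(8w + 2v)    [combine like terms]
= -3744vw^2 - 936v^2w - 576v^2w - 144v^3 + 72uvw + 18uv^2 - 1728w^3 - 432vw^2 + 432uw^2 + 108uvw - 3584v^2w^2 - 896v^3w - 512v^3w - 128v^4 + 64uv^2w + 16uv^3 - 3200vw^3 - 800v^2w^2 + 416uvw^2 + 104uv^2w - 768w^4 - 192vw^3 + 192uw^3 + 48uvw^2    [distributive law]
= -4176vw^2 - 1512v^2w - 144v^3 + 180uvw + 18uv^2 - 1728w^3 + 432uw^2 - 4384v^2w^2 - 1408v^3w - 128v^4 + 168uv^2w + 16uv^3 - 3392vw^3 + 464uvw^2 - 768w^4 + 192uw^3    [combine like terms]

-4176vw^2 - 1512v^2w - 144v^3 + 180uvw + 18uv^2 - 1728w^3 + 432uw^2 - 4384v^2w^2 - 1408v^3w - 128v^4 + 168uv^2w + 16uv^3 - 3392vw^3 + 464uvw^2 - 768w^4 + 192uw^3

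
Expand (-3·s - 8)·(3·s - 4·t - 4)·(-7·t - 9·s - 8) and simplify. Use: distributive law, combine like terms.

-45·s^2·t + 81·s^3 + 180·s^2 - 84·s·t^2 - 300·s·t - 192·s - 224·t^2 - 480·t - 256

(-3·s - 8)·(3·s - 4·t - 4)·(-7·t - 9·s - 8)
= (-9·s^2 + 12·s·t + 12·s - 24·s + 32·t + 32)·(-7·t - 9·s - 8)    [distributive law]
= (-9·s^2 + 12·s·t - 12·s + 32·t + 32)·(-7·t - 9·s - 8)    [combine like terms]
= 63·s^2·t + 81·s^3 + 72·s^2 - 84·s·t^2 - 108·s^2·t - 96·s·t + 84·s·t + 108·s^2 + 96·s - 224·t^2 - 288·s·t - 256·t - 224·t - 288·s - 256    [distributive law]
= -45·s^2·t + 81·s^3 + 180·s^2 - 84·s·t^2 - 300·s·t - 192·s - 224·t^2 - 480·t - 256    [combine like terms]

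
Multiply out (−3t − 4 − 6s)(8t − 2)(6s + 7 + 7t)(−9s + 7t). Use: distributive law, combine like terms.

2304s^2t^2 − 1848st^3 + 294st^2 − 2450t^3 − 1176t^4 + 4176s^2t + 2058st − 882t^2 − 1188s^2 − 504s + 392t + 2592s^3t − 648s^3

(−3t − 4 − 6s)(8t − 2)(6s + 7 + 7t)(−9s + 7t)
= (−24t^2 + 6t − 32t + 8 − 48st + 12s)(6s + 7 + 7t)(−9s + 7t)    [distributive law]
= (−24t^2 − 26t + 8 − 48st + 12s)(6s + 7 + 7t)(−9s + 7t)    [combine like terms]
= (−144st^2 − 168t^2 − 168t^3 − 156st − 182t − 182t^2 + 48s + 56 + 56t − 288s^2t − 336st − 336st^2 + 72s^2 + 84s + 84st)(−9s + 7t)    [distributive law]
= (−480st^2 − 350t^2 − 168t^3 − 408st − 126t + 132s + 56 − 288s^2t + 72s^2)(−9s + 7t)    [combine like terms]
= 4320s^2t^2 − 3360st^3 + 3150st^2 − 2450t^3 + 1512st^3 − 1176t^4 + 3672s^2t − 2856st^2 + 1134st − 882t^2 − 1188s^2 + 924st − 504s + 392t + 2592s^3t − 2016s^2t^2 − 648s^3 + 504s^2t    [distributive law]
= 2304s^2t^2 − 1848st^3 + 294st^2 − 2450t^3 − 1176t^4 + 4176s^2t + 2058st − 882t^2 − 1188s^2 − 504s + 392t + 2592s^3t − 648s^3    [combine like terms]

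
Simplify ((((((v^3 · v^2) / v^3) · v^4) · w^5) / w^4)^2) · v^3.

((((((v^3 · v^2) / v^3) · v^4) · w^5) / w^4)^2) · v^3
= ((((((v^3 · v^2) / v^3) · v^4) · w^5)^2) / ((w^4)^2)) · v^3    [power of a quotient]
= ((((((v^3 · v^2) / v^3) · v^4)^2) · ((w^5)^2)) / ((w^4)^2)) · v^3    [power of a product]
= ((((((v^3 · v^2) / v^3)^2) · ((v^4)^2)) · ((w^5)^2)) / ((w^4)^2)) · v^3    [power of a product]
= ((((((v^3 · v^2)^2) / ((v^3)^2)) · ((v^4)^2)) · ((w^5)^2)) / ((w^4)^2)) · v^3    [power of a quotient]
= (((((((v^3)^2) · ((v^2)^2)) / ((v^3)^2)) · ((v^4)^2)) · ((w^5)^2)) / ((w^4)^2)) · v^3    [power of a product]
= (((((v^6 · ((v^2)^2)) / ((v^3)^2)) · ((v^4)^2)) · ((w^5)^2)) / ((w^4)^2)) · v^3    [power of a power]
= (((((v^6 · v^4) / ((v^3)^2)) · ((v^4)^2)) · ((w^5)^2)) / ((w^4)^2)) · v^3    [power of a power]
= ((((v^10 / ((v^3)^2)) · ((v^4)^2)) · ((w^5)^2)) / ((w^4)^2)) · v^3    [product of powers]
= ((((v^10 / v^6) · ((v^4)^2)) · ((w^5)^2)) / ((w^4)^2)) · v^3    [power of a power]
= (((v^4 · ((v^4)^2)) · ((w^5)^2)) / ((w^4)^2)) · v^3    [quotient of powers]
= (((v^4 · v^8) · ((w^5)^2)) / ((w^4)^2)) · v^3    [power of a power]
= ((v^12 · ((w^5)^2)) / ((w^4)^2)) · v^3    [product of powers]
= ((v^12 · w^10) / ((w^4)^2)) · v^3    [power of a power]
= ((v^12 · w^10) / w^8) · v^3    [power of a power]
= v^15w^2    [quotient of powers; product of powers]

v^15w^2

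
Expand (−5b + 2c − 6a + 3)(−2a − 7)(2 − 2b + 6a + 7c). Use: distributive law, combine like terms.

(−5b + 2c − 6a + 3)(−2a − 7)(2 − 2b + 6a + 7c)
= (10ab + 35b − 4ac − 14c + 12a^2 + 42a − 6a − 21)(2 − 2b + 6a + 7c)    [distributive law]
= (10ab + 35b − 4ac − 14c + 12a^2 + 36a − 21)(2 − 2b + 6a + 7c)    [combine like terms]
= 20ab − 20ab^2 + 60a^2b + 70abc + 70b − 70b^2 + 210ab + 245bc − 8ac + 8abc − 24a^2c − 28ac^2 − 28c + 28bc − 84ac − 98c^2 + 24a^2 − 24a^2b + 72a^3 + 84a^2c + 72a − 72ab + 216a^2 + 252ac − 42 + 42b − 126a − 147c    [distributive law]
= 158ab − 20ab^2 + 36a^2b + 78abc + 112b − 70b^2 + 273bc + 160ac + 60a^2c − 28ac^2 − 175c − 98c^2 + 240a^2 + 72a^3 − 54a − 42    [combine like terms]

158ab − 20ab^2 + 36a^2b + 78abc + 112b − 70b^2 + 273bc + 160ac + 60a^2c − 28ac^2 − 175c − 98c^2 + 240a^2 + 72a^3 − 54a − 42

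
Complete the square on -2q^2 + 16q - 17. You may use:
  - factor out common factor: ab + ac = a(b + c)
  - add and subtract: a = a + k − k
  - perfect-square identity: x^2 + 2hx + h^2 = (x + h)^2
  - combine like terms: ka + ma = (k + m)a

-2q^2 + 16q - 17
= -2(q^2 - 8q) - 17    [factor out -2 from the q-terms]
= -2(q^2 - 8q + 16 - 16) - 17    [add and subtract 16 inside the bracket]
= -2(q - 4)^2 + 32 - 17    [perfect-square identity]
= -2(q - 4)^2 + 15    [combine constants]

-2(q - 4)^2 + 15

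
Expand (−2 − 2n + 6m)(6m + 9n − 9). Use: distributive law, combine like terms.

(−2 − 2n + 6m)(6m + 9n − 9)
= −12m − 18n + 18 − 12mn − 18n² + 18n + 36m² + 54mn − 54m    [distributive law]
= −66m + 18 + 42mn − 18n² + 36m²    [combine like terms]

−66m + 18 + 42mn − 18n² + 36m²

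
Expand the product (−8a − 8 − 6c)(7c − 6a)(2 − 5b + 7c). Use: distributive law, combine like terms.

296ac + 100abc − 140ac^2 + 96a^2 − 240a^2b + 336a^2c − 112c + 280bc − 476c^2 + 96a − 240ab + 210bc^2 − 294c^3

(−8a − 8 − 6c)(7c − 6a)(2 − 5b + 7c)
= (−56ac + 48a^2 − 56c + 48a − 42c^2 + 36ac)(2 − 5b + 7c)    [distributive law]
= (−20ac + 48a^2 − 56c + 48a − 42c^2)(2 − 5b + 7c)    [combine like terms]
= −40ac + 100abc − 140ac^2 + 96a^2 − 240a^2b + 336a^2c − 112c + 280bc − 392c^2 + 96a − 240ab + 336ac − 84c^2 + 210bc^2 − 294c^3    [distributive law]
= 296ac + 100abc − 140ac^2 + 96a^2 − 240a^2b + 336a^2c − 112c + 280bc − 476c^2 + 96a − 240ab + 210bc^2 − 294c^3    [combine like terms]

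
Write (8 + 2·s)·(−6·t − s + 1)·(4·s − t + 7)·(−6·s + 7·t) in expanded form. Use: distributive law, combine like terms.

1354·s^2·t − 2178·s·t^2 + 336·t^3 + 1994·s·t − 2408·t^2 + 228·s^3 + 60·s^2 − 336·s + 392·t + 220·s^3·t − 394·s^2·t^2 + 84·s·t^3 + 48·s^4

(8 + 2·s)·(−6·t − s + 1)·(4·s − t + 7)·(−6·s + 7·t)
= (−48·t − 8·s + 8 − 12·s·t − 2·s^2 + 2·s)·(4·s − t + 7)·(−6·s + 7·t)    [distributive law]
= (−48·t − 6·s + 8 − 12·s·t − 2·s^2)·(4·s − t + 7)·(−6·s + 7·t)    [combine like terms]
= (−192·s·t + 48·t^2 − 336·t − 24·s^2 + 6·s·t − 42·s + 32·s − 8·t + 56 − 48·s^2·t + 12·s·t^2 − 84·s·t − 8·s^3 + 2·s^2·t − 14·s^2)·(−6·s + 7·t)    [distributive law]
= (−270·s·t + 48·t^2 − 344·t − 38·s^2 − 10·s + 56 − 46·s^2·t + 12·s·t^2 − 8·s^3)·(−6·s + 7·t)    [combine like terms]
= 1620·s^2·t − 1890·s·t^2 − 288·s·t^2 + 336·t^3 + 2064·s·t − 2408·t^2 + 228·s^3 − 266·s^2·t + 60·s^2 − 70·s·t − 336·s + 392·t + 276·s^3·t − 322·s^2·t^2 − 72·s^2·t^2 + 84·s·t^3 + 48·s^4 − 56·s^3·t    [distributive law]
= 1354·s^2·t − 2178·s·t^2 + 336·t^3 + 1994·s·t − 2408·t^2 + 228·s^3 + 60·s^2 − 336·s + 392·t + 220·s^3·t − 394·s^2·t^2 + 84·s·t^3 + 48·s^4    [combine like terms]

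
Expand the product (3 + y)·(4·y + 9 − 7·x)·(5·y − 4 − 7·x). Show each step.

(3 + y)·(4·y + 9 − 7·x)·(5·y − 4 − 7·x)
= (12·y + 27 − 21·x + 4·y² + 9·y − 7·x·y)·(5·y − 4 − 7·x)    [distributive law]
= (21·y + 27 − 21·x + 4·y² − 7·x·y)·(5·y − 4 − 7·x)    [combine like terms]
= 105·y² − 84·y − 147·x·y + 135·y − 108 − 189·x − 105·x·y + 84·x + 147·x² + 20·y³ − 16·y² − 28·x·y² − 35·x·y² + 28·x·y + 49·x²·y    [distributive law]
= 89·y² + 51·y − 224·x·y − 108 − 105·x + 147·x² + 20·y³ − 63·x·y² + 49·x²·y    [combine like terms]

89·y² + 51·y − 224·x·y − 108 − 105·x + 147·x² + 20·y³ − 63·x·y² + 49·x²·y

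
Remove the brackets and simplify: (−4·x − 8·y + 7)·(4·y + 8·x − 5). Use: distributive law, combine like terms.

(−4·x − 8·y + 7)·(4·y + 8·x − 5)
= −16·x·y − 32·x^2 + 20·x − 32·y^2 − 64·x·y + 40·y + 28·y + 56·x − 35    [distributive law]
= −80·x·y − 32·x^2 + 76·x − 32·y^2 + 68·y − 35    [combine like terms]

−80·x·y − 32·x^2 + 76·x − 32·y^2 + 68·y − 35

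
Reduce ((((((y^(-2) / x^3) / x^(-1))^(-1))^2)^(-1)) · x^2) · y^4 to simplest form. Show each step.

x^(-2)

((((((y^(-2) / x^3) / x^(-1))^(-1))^2)^(-1)) · x^2) · y^4
= (((((y^(-2) / x^3) / x^(-1))^(-1))^(-2)) · x^2) · y^4    [power of a power]
= ((((y^(-2) / x^3) / x^(-1))^2) · x^2) · y^4    [power of a power]
= ((((y^(-2) / x^3)^2) / ((x^(-1))^2)) · x^2) · y^4    [power of a quotient]
= (((((y^(-2))^2) / ((x^3)^2)) / ((x^(-1))^2)) · x^2) · y^4    [power of a quotient]
= (((y^(-4) / ((x^3)^2)) / ((x^(-1))^2)) · x^2) · y^4    [power of a power]
= (((y^(-4) / x^6) / ((x^(-1))^2)) · x^2) · y^4    [power of a power]
= (((y^(-4) / x^6) / x^(-2)) · x^2) · y^4    [power of a power]
= x^(-2)    [quotient of powers; product of powers]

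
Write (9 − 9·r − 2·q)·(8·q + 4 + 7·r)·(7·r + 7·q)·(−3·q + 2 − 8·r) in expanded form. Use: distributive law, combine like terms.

−6923·q^2·r − 1498·q·r − 7749·q·r^2 − 1568·q^3 + 140·q^2 + 504·r − 1638·r^2 + 504·q − 2394·r^3 + 8841·q^2·r^2 + 9667·q·r^3 + 3038·q^3·r + 3528·r^4 + 336·q^4

(9 − 9·r − 2·q)·(8·q + 4 + 7·r)·(7·r + 7·q)·(−3·q + 2 − 8·r)
= (72·q + 36 + 63·r − 72·q·r − 36·r − 63·r^2 − 16·q^2 − 8·q − 14·q·r)·(7·r + 7·q)·(−3·q + 2 − 8·r)    [distributive law]
= (64·q + 36 + 27·r − 86·q·r − 63·r^2 − 16·q^2)·(7·r + 7·q)·(−3·q + 2 − 8·r)    [combine like terms]
= (448·q·r + 448·q^2 + 252·r + 252·q + 189·r^2 + 189·q·r − 602·q·r^2 − 602·q^2·r − 441·r^3 − 441·q·r^2 − 112·q^2·r − 112·q^3)·(−3·q + 2 − 8·r)    [distributive law]
= (637·q·r + 448·q^2 + 252·r + 252·q + 189·r^2 − 1043·q·r^2 − 714·q^2·r − 441·r^3 − 112·q^3)·(−3·q + 2 − 8·r)    [combine like terms]
= −1911·q^2·r + 1274·q·r − 5096·q·r^2 − 1344·q^3 + 896·q^2 − 3584·q^2·r − 756·q·r + 504·r − 2016·r^2 − 756·q^2 + 504·q − 2016·q·r − 567·q·r^2 + 378·r^2 − 1512·r^3 + 3129·q^2·r^2 − 2086·q·r^2 + 8344·q·r^3 + 2142·q^3·r − 1428·q^2·r + 5712·q^2·r^2 + 1323·q·r^3 − 882·r^3 + 3528·r^4 + 336·q^4 − 224·q^3 + 896·q^3·r    [distributive law]
= −6923·q^2·r − 1498·q·r − 7749·q·r^2 − 1568·q^3 + 140·q^2 + 504·r − 1638·r^2 + 504·q − 2394·r^3 + 8841·q^2·r^2 + 9667·q·r^3 + 3038·q^3·r + 3528·r^4 + 336·q^4    [combine like terms]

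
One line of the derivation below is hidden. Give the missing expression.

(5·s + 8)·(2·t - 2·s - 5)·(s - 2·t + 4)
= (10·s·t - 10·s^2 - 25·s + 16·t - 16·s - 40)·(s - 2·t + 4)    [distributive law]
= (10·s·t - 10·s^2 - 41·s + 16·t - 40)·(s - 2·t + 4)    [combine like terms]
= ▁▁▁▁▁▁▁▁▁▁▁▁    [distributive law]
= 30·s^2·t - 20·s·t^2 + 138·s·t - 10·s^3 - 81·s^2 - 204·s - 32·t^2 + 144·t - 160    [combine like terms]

After distributive law, the bracketed line is:

10·s^2·t - 20·s·t^2 + 40·s·t - 10·s^3 + 20·s^2·t - 40·s^2 - 41·s^2 + 82·s·t - 164·s + 16·s·t - 32·t^2 + 64·t - 40·s + 80·t - 160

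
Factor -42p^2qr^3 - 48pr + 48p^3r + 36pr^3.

6pr(-7pqr^2 - 8 + 8p^2 + 6r^2)

-42p^2qr^3 - 48pr + 48p^3r + 36pr^3
= 6(-7p^2qr^3 - 8pr + 8p^3r + 6pr^3)    [factor out 6]
= 6pr(-7pqr^2 - 8 + 8p^2 + 6r^2)    [factor out pr]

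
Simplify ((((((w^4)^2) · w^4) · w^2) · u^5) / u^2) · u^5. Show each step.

((((((w^4)^2) · w^4) · w^2) · u^5) / u^2) · u^5
= ((((w^8 · w^4) · w^2) · u^5) / u^2) · u^5    [power of a power]
= (((w^12 · w^2) · u^5) / u^2) · u^5    [product of powers]
= ((w^14 · u^5) / u^2) · u^5    [product of powers]
= u^8w^14    [quotient of powers; product of powers]

u^8w^14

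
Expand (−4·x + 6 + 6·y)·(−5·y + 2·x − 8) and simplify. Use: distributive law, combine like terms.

32·x·y − 8·x^2 + 44·x − 78·y − 48 − 30·y^2

(−4·x + 6 + 6·y)·(−5·y + 2·x − 8)
= 20·x·y − 8·x^2 + 32·x − 30·y + 12·x − 48 − 30·y^2 + 12·x·y − 48·y    [distributive law]
= 32·x·y − 8·x^2 + 44·x − 78·y − 48 − 30·y^2    [combine like terms]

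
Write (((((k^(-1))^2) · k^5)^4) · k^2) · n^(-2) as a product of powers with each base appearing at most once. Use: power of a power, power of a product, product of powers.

(((((k^(-1))^2) · k^5)^4) · k^2) · n^(-2)
= (((((k^(-1))^2)^4) · ((k^5)^4)) · k^2) · n^(-2)    [power of a product]
= ((((k^(-1))^8) · ((k^5)^4)) · k^2) · n^(-2)    [power of a power]
= ((k^(-8) · ((k^5)^4)) · k^2) · n^(-2)    [power of a power]
= ((k^(-8) · k^20) · k^2) · n^(-2)    [power of a power]
= (k^12 · k^2) · n^(-2)    [product of powers]
= k^14 · n^(-2)    [product of powers]
= k^14·n^(-2)    [rearrange]

k^14·n^(-2)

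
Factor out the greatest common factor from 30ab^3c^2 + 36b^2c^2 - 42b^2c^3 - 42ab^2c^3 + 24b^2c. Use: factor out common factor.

6b^2c(5abc + 6c - 7c^2 - 7ac^2 + 4)

30ab^3c^2 + 36b^2c^2 - 42b^2c^3 - 42ab^2c^3 + 24b^2c
= 6(5ab^3c^2 + 6b^2c^2 - 7b^2c^3 - 7ab^2c^3 + 4b^2c)    [factor out 6]
= 6b^2c(5abc + 6c - 7c^2 - 7ac^2 + 4)    [factor out b^2c]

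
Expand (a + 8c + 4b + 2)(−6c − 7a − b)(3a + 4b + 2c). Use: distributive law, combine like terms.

(a + 8c + 4b + 2)(−6c − 7a − b)(3a + 4b + 2c)
= (−6ac − 7a^2 − ab − 48c^2 − 56ac − 8bc − 24bc − 28ab − 4b^2 − 12c − 14a − 2b)(3a + 4b + 2c)    [distributive law]
= (−62ac − 7a^2 − 29ab − 48c^2 − 32bc − 4b^2 − 12c − 14a − 2b)(3a + 4b + 2c)    [combine like terms]
= −186a^2c − 248abc − 124ac^2 − 21a^3 − 28a^2b − 14a^2c − 87a^2b − 116ab^2 − 58abc − 144ac^2 − 192bc^2 − 96c^3 − 96abc − 128b^2c − 64bc^2 − 12ab^2 − 16b^3 − 8b^2c − 36ac − 48bc − 24c^2 − 42a^2 − 56ab − 28ac − 6ab − 8b^2 − 4bc    [distributive law]
= −200a^2c − 402abc − 268ac^2 − 21a^3 − 115a^2b − 128ab^2 − 256bc^2 − 96c^3 − 136b^2c − 16b^3 − 64ac − 52bc − 24c^2 − 42a^2 − 62ab − 8b^2    [combine like terms]

−200a^2c − 402abc − 268ac^2 − 21a^3 − 115a^2b − 128ab^2 − 256bc^2 − 96c^3 − 136b^2c − 16b^3 − 64ac − 52bc − 24c^2 − 42a^2 − 62ab − 8b^2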